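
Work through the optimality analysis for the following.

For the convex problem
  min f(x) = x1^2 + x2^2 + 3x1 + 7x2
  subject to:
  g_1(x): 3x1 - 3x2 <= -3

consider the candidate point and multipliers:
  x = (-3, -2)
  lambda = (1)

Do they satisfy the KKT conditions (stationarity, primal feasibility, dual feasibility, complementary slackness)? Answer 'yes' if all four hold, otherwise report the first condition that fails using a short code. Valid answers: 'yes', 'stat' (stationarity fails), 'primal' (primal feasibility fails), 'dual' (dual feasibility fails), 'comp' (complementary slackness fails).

Gradient of f: grad f(x) = Q x + c = (-3, 3)
Constraint values g_i(x) = a_i^T x - b_i:
  g_1((-3, -2)) = 0
Stationarity residual: grad f(x) + sum_i lambda_i a_i = (0, 0)
  -> stationarity OK
Primal feasibility (all g_i <= 0): OK
Dual feasibility (all lambda_i >= 0): OK
Complementary slackness (lambda_i * g_i(x) = 0 for all i): OK

Verdict: yes, KKT holds.

yes


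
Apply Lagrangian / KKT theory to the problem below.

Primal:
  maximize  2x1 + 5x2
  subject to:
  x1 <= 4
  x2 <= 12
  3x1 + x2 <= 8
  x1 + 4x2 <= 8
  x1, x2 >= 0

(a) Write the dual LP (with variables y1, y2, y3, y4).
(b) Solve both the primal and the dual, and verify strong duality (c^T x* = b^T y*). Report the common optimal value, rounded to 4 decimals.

The standard primal-dual pair for 'max c^T x s.t. A x <= b, x >= 0' is:
  Dual:  min b^T y  s.t.  A^T y >= c,  y >= 0.

So the dual LP is:
  minimize  4y1 + 12y2 + 8y3 + 8y4
  subject to:
    y1 + 3y3 + y4 >= 2
    y2 + y3 + 4y4 >= 5
    y1, y2, y3, y4 >= 0

Solving the primal: x* = (2.1818, 1.4545).
  primal value c^T x* = 11.6364.
Solving the dual: y* = (0, 0, 0.2727, 1.1818).
  dual value b^T y* = 11.6364.
Strong duality: c^T x* = b^T y*. Confirmed.

11.6364


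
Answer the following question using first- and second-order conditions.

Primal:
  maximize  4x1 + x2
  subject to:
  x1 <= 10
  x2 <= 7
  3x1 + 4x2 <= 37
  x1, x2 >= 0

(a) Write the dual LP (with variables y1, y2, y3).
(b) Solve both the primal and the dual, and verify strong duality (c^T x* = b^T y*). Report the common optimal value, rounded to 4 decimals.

The standard primal-dual pair for 'max c^T x s.t. A x <= b, x >= 0' is:
  Dual:  min b^T y  s.t.  A^T y >= c,  y >= 0.

So the dual LP is:
  minimize  10y1 + 7y2 + 37y3
  subject to:
    y1 + 3y3 >= 4
    y2 + 4y3 >= 1
    y1, y2, y3 >= 0

Solving the primal: x* = (10, 1.75).
  primal value c^T x* = 41.75.
Solving the dual: y* = (3.25, 0, 0.25).
  dual value b^T y* = 41.75.
Strong duality: c^T x* = b^T y*. Confirmed.

41.75


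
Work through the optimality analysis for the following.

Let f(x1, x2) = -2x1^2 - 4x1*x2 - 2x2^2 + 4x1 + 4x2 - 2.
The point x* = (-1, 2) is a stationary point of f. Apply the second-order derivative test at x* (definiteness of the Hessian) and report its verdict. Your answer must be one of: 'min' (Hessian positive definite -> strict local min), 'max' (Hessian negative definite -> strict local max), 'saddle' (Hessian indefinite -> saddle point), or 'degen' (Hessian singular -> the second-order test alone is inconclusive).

Compute the Hessian H = grad^2 f:
  H = [[-4, -4], [-4, -4]]
Verify stationarity: grad f(x*) = H x* + g = (0, 0).
Eigenvalues of H: -8, 0.
H has a zero eigenvalue (singular; negative semidefinite but not definite), so H is neither positive definite, negative definite, nor indefinite. The second-order test alone is inconclusive -> degen.
(Indeed, f is constant along the null direction of H through x*, so x* is not a strict local extremum.)

degen


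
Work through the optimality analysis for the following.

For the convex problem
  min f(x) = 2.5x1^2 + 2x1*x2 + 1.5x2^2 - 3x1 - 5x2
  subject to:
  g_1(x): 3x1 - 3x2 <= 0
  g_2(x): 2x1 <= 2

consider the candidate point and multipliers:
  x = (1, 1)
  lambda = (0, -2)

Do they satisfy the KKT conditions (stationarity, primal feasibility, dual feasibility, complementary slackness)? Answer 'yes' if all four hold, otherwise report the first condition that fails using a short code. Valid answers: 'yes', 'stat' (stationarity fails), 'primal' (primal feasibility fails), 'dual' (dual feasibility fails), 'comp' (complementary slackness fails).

Gradient of f: grad f(x) = Q x + c = (4, 0)
Constraint values g_i(x) = a_i^T x - b_i:
  g_1((1, 1)) = 0
  g_2((1, 1)) = 0
Stationarity residual: grad f(x) + sum_i lambda_i a_i = (0, 0)
  -> stationarity OK
Primal feasibility (all g_i <= 0): OK
Dual feasibility (all lambda_i >= 0): FAILS
Complementary slackness (lambda_i * g_i(x) = 0 for all i): OK

Verdict: the first failing condition is dual_feasibility -> dual.

dual


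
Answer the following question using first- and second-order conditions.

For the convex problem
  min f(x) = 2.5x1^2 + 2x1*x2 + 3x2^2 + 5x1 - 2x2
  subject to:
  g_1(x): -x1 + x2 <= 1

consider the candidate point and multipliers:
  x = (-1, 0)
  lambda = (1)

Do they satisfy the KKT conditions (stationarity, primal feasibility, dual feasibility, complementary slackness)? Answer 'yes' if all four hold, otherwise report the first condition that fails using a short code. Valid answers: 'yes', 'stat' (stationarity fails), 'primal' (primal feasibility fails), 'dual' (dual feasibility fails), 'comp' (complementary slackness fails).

Gradient of f: grad f(x) = Q x + c = (0, -4)
Constraint values g_i(x) = a_i^T x - b_i:
  g_1((-1, 0)) = 0
Stationarity residual: grad f(x) + sum_i lambda_i a_i = (-1, -3)
  -> stationarity FAILS
Primal feasibility (all g_i <= 0): OK
Dual feasibility (all lambda_i >= 0): OK
Complementary slackness (lambda_i * g_i(x) = 0 for all i): OK

Verdict: the first failing condition is stationarity -> stat.

stat


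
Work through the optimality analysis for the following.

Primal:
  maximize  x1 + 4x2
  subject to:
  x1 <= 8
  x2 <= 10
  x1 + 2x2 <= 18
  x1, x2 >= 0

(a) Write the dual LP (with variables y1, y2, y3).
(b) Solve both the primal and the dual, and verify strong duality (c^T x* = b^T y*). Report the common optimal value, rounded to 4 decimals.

The standard primal-dual pair for 'max c^T x s.t. A x <= b, x >= 0' is:
  Dual:  min b^T y  s.t.  A^T y >= c,  y >= 0.

So the dual LP is:
  minimize  8y1 + 10y2 + 18y3
  subject to:
    y1 + y3 >= 1
    y2 + 2y3 >= 4
    y1, y2, y3 >= 0

Solving the primal: x* = (0, 9).
  primal value c^T x* = 36.
Solving the dual: y* = (0, 0, 2).
  dual value b^T y* = 36.
Strong duality: c^T x* = b^T y*. Confirmed.

36


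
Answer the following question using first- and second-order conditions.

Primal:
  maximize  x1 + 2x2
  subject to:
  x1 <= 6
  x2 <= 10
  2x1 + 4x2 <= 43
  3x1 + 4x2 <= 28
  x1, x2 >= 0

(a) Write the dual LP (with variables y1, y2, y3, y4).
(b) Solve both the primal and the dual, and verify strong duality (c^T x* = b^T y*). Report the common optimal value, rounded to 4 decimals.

The standard primal-dual pair for 'max c^T x s.t. A x <= b, x >= 0' is:
  Dual:  min b^T y  s.t.  A^T y >= c,  y >= 0.

So the dual LP is:
  minimize  6y1 + 10y2 + 43y3 + 28y4
  subject to:
    y1 + 2y3 + 3y4 >= 1
    y2 + 4y3 + 4y4 >= 2
    y1, y2, y3, y4 >= 0

Solving the primal: x* = (0, 7).
  primal value c^T x* = 14.
Solving the dual: y* = (0, 0, 0, 0.5).
  dual value b^T y* = 14.
Strong duality: c^T x* = b^T y*. Confirmed.

14


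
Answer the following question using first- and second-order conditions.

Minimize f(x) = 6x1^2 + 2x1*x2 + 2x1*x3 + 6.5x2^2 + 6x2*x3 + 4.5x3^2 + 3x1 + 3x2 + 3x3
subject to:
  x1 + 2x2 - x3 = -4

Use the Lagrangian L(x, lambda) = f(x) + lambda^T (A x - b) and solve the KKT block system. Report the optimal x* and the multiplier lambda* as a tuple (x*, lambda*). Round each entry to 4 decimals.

Form the Lagrangian:
  L(x, lambda) = (1/2) x^T Q x + c^T x + lambda^T (A x - b)
Stationarity (grad_x L = 0): Q x + c + A^T lambda = 0.
Primal feasibility: A x = b.

This gives the KKT block system:
  [ Q   A^T ] [ x     ]   [-c ]
  [ A    0  ] [ lambda ] = [ b ]

Solving the linear system:
  x*      = (-0.5405, -1.2162, 1.027)
  lambda* = (3.8649)
  f(x*)   = 6.6351

x* = (-0.5405, -1.2162, 1.027), lambda* = (3.8649)


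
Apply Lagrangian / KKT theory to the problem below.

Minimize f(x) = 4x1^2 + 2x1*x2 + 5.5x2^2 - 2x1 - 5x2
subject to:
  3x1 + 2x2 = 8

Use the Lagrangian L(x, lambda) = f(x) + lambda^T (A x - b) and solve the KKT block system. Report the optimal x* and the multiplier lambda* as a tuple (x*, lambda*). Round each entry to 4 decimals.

Form the Lagrangian:
  L(x, lambda) = (1/2) x^T Q x + c^T x + lambda^T (A x - b)
Stationarity (grad_x L = 0): Q x + c + A^T lambda = 0.
Primal feasibility: A x = b.

This gives the KKT block system:
  [ Q   A^T ] [ x     ]   [-c ]
  [ A    0  ] [ lambda ] = [ b ]

Solving the linear system:
  x*      = (1.9626, 1.0561)
  lambda* = (-5.271)
  f(x*)   = 16.4813

x* = (1.9626, 1.0561), lambda* = (-5.271)


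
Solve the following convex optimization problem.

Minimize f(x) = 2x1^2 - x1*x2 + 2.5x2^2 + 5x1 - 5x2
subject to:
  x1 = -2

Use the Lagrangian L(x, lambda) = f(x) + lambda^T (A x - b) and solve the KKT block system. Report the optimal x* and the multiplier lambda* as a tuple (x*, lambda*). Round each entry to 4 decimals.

Form the Lagrangian:
  L(x, lambda) = (1/2) x^T Q x + c^T x + lambda^T (A x - b)
Stationarity (grad_x L = 0): Q x + c + A^T lambda = 0.
Primal feasibility: A x = b.

This gives the KKT block system:
  [ Q   A^T ] [ x     ]   [-c ]
  [ A    0  ] [ lambda ] = [ b ]

Solving the linear system:
  x*      = (-2, 0.6)
  lambda* = (3.6)
  f(x*)   = -2.9

x* = (-2, 0.6), lambda* = (3.6)


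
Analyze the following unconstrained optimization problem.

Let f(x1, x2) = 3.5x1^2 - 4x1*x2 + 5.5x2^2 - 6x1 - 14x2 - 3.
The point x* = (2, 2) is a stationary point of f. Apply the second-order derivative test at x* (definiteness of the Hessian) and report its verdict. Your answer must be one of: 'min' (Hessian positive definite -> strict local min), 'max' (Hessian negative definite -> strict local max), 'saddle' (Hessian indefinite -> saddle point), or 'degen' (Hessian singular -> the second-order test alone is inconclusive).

Compute the Hessian H = grad^2 f:
  H = [[7, -4], [-4, 11]]
Verify stationarity: grad f(x*) = H x* + g = (0, 0).
Eigenvalues of H: 4.5279, 13.4721.
Both eigenvalues > 0, so H is positive definite -> x* is a strict local min.

min


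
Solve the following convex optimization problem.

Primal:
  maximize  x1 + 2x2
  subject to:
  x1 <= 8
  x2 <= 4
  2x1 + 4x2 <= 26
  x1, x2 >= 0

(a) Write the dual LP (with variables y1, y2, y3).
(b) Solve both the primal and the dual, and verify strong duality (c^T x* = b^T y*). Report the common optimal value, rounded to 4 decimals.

The standard primal-dual pair for 'max c^T x s.t. A x <= b, x >= 0' is:
  Dual:  min b^T y  s.t.  A^T y >= c,  y >= 0.

So the dual LP is:
  minimize  8y1 + 4y2 + 26y3
  subject to:
    y1 + 2y3 >= 1
    y2 + 4y3 >= 2
    y1, y2, y3 >= 0

Solving the primal: x* = (5, 4).
  primal value c^T x* = 13.
Solving the dual: y* = (0, 0, 0.5).
  dual value b^T y* = 13.
Strong duality: c^T x* = b^T y*. Confirmed.

13


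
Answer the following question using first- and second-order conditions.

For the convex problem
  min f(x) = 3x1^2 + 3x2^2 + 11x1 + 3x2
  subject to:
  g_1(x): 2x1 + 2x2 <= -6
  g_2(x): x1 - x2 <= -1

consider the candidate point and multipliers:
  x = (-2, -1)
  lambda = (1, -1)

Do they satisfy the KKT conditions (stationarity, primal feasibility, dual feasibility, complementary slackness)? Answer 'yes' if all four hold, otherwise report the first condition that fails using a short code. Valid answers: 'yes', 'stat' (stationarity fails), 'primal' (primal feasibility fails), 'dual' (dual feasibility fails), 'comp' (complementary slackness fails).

Gradient of f: grad f(x) = Q x + c = (-1, -3)
Constraint values g_i(x) = a_i^T x - b_i:
  g_1((-2, -1)) = 0
  g_2((-2, -1)) = 0
Stationarity residual: grad f(x) + sum_i lambda_i a_i = (0, 0)
  -> stationarity OK
Primal feasibility (all g_i <= 0): OK
Dual feasibility (all lambda_i >= 0): FAILS
Complementary slackness (lambda_i * g_i(x) = 0 for all i): OK

Verdict: the first failing condition is dual_feasibility -> dual.

dual


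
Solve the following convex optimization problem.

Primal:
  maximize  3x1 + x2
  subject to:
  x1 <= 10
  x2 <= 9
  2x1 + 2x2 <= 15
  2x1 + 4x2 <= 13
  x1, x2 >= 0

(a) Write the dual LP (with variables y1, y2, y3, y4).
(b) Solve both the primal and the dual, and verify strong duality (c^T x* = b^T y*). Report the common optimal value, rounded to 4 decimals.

The standard primal-dual pair for 'max c^T x s.t. A x <= b, x >= 0' is:
  Dual:  min b^T y  s.t.  A^T y >= c,  y >= 0.

So the dual LP is:
  minimize  10y1 + 9y2 + 15y3 + 13y4
  subject to:
    y1 + 2y3 + 2y4 >= 3
    y2 + 2y3 + 4y4 >= 1
    y1, y2, y3, y4 >= 0

Solving the primal: x* = (6.5, 0).
  primal value c^T x* = 19.5.
Solving the dual: y* = (0, 0, 0, 1.5).
  dual value b^T y* = 19.5.
Strong duality: c^T x* = b^T y*. Confirmed.

19.5


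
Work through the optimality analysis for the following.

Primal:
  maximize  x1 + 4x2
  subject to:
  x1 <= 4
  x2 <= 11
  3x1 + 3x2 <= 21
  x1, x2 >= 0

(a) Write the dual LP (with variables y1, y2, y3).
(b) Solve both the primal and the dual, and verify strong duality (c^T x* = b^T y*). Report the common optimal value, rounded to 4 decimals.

The standard primal-dual pair for 'max c^T x s.t. A x <= b, x >= 0' is:
  Dual:  min b^T y  s.t.  A^T y >= c,  y >= 0.

So the dual LP is:
  minimize  4y1 + 11y2 + 21y3
  subject to:
    y1 + 3y3 >= 1
    y2 + 3y3 >= 4
    y1, y2, y3 >= 0

Solving the primal: x* = (0, 7).
  primal value c^T x* = 28.
Solving the dual: y* = (0, 0, 1.3333).
  dual value b^T y* = 28.
Strong duality: c^T x* = b^T y*. Confirmed.

28


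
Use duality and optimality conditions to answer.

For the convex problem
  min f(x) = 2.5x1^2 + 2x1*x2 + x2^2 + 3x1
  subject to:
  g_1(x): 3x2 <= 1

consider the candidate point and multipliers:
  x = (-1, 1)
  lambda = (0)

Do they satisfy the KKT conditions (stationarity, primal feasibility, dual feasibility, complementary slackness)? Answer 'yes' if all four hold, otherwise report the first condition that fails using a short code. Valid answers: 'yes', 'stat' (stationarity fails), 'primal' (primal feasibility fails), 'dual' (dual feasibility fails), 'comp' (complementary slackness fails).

Gradient of f: grad f(x) = Q x + c = (0, 0)
Constraint values g_i(x) = a_i^T x - b_i:
  g_1((-1, 1)) = 2
Stationarity residual: grad f(x) + sum_i lambda_i a_i = (0, 0)
  -> stationarity OK
Primal feasibility (all g_i <= 0): FAILS
Dual feasibility (all lambda_i >= 0): OK
Complementary slackness (lambda_i * g_i(x) = 0 for all i): OK

Verdict: the first failing condition is primal_feasibility -> primal.

primal


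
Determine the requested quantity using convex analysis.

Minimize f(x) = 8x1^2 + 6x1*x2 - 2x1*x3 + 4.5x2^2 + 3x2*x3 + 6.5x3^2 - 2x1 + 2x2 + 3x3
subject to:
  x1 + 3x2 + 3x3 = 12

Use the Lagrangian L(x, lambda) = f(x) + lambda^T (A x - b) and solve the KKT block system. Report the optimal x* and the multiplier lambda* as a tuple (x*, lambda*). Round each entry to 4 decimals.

Form the Lagrangian:
  L(x, lambda) = (1/2) x^T Q x + c^T x + lambda^T (A x - b)
Stationarity (grad_x L = 0): Q x + c + A^T lambda = 0.
Primal feasibility: A x = b.

This gives the KKT block system:
  [ Q   A^T ] [ x     ]   [-c ]
  [ A    0  ] [ lambda ] = [ b ]

Solving the linear system:
  x*      = (-0.0659, 2.6092, 1.4128)
  lambda* = (-9.7752)
  f(x*)   = 63.4454

x* = (-0.0659, 2.6092, 1.4128), lambda* = (-9.7752)


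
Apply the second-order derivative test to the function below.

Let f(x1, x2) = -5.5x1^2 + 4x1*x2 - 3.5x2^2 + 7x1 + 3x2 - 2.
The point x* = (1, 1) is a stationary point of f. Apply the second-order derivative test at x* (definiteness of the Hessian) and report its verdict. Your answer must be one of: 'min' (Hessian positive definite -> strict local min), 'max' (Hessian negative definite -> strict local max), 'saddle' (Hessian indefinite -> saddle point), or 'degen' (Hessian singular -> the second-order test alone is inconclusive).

Compute the Hessian H = grad^2 f:
  H = [[-11, 4], [4, -7]]
Verify stationarity: grad f(x*) = H x* + g = (0, 0).
Eigenvalues of H: -13.4721, -4.5279.
Both eigenvalues < 0, so H is negative definite -> x* is a strict local max.

max


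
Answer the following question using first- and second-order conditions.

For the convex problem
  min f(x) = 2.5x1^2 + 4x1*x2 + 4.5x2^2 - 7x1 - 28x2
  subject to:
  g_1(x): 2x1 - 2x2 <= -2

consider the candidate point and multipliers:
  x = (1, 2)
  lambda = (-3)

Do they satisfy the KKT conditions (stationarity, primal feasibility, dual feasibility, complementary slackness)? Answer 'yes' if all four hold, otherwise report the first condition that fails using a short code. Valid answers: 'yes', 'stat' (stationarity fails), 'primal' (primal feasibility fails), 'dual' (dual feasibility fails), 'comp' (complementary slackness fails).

Gradient of f: grad f(x) = Q x + c = (6, -6)
Constraint values g_i(x) = a_i^T x - b_i:
  g_1((1, 2)) = 0
Stationarity residual: grad f(x) + sum_i lambda_i a_i = (0, 0)
  -> stationarity OK
Primal feasibility (all g_i <= 0): OK
Dual feasibility (all lambda_i >= 0): FAILS
Complementary slackness (lambda_i * g_i(x) = 0 for all i): OK

Verdict: the first failing condition is dual_feasibility -> dual.

dual


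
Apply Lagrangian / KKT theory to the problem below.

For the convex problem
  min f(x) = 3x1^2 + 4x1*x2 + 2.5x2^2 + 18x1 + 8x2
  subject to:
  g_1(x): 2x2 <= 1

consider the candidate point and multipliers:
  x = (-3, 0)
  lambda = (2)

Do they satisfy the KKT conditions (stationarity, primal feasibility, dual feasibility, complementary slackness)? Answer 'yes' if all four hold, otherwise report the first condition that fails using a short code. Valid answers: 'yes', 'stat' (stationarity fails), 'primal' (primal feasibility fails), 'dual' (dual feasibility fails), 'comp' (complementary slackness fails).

Gradient of f: grad f(x) = Q x + c = (0, -4)
Constraint values g_i(x) = a_i^T x - b_i:
  g_1((-3, 0)) = -1
Stationarity residual: grad f(x) + sum_i lambda_i a_i = (0, 0)
  -> stationarity OK
Primal feasibility (all g_i <= 0): OK
Dual feasibility (all lambda_i >= 0): OK
Complementary slackness (lambda_i * g_i(x) = 0 for all i): FAILS

Verdict: the first failing condition is complementary_slackness -> comp.

comp


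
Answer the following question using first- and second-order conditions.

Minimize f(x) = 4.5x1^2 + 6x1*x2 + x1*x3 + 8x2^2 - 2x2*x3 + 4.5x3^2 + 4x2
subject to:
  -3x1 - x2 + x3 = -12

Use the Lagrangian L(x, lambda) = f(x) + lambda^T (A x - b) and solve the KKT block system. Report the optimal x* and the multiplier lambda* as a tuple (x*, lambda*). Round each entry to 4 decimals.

Form the Lagrangian:
  L(x, lambda) = (1/2) x^T Q x + c^T x + lambda^T (A x - b)
Stationarity (grad_x L = 0): Q x + c + A^T lambda = 0.
Primal feasibility: A x = b.

This gives the KKT block system:
  [ Q   A^T ] [ x     ]   [-c ]
  [ A    0  ] [ lambda ] = [ b ]

Solving the linear system:
  x*      = (3.9091, -1.4026, -1.6753)
  lambda* = (8.3636)
  f(x*)   = 47.3766

x* = (3.9091, -1.4026, -1.6753), lambda* = (8.3636)


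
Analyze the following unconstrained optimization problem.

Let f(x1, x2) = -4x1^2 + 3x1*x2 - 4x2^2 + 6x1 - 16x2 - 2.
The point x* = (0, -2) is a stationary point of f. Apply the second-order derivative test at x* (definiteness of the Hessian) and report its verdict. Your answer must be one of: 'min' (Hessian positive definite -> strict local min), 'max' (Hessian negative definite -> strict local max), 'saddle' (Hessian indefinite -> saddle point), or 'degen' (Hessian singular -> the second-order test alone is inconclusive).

Compute the Hessian H = grad^2 f:
  H = [[-8, 3], [3, -8]]
Verify stationarity: grad f(x*) = H x* + g = (0, 0).
Eigenvalues of H: -11, -5.
Both eigenvalues < 0, so H is negative definite -> x* is a strict local max.

max


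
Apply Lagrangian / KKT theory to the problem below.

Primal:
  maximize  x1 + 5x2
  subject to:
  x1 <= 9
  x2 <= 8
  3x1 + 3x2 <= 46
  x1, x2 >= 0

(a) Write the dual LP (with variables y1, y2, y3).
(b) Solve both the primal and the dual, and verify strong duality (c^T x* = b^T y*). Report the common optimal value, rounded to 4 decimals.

The standard primal-dual pair for 'max c^T x s.t. A x <= b, x >= 0' is:
  Dual:  min b^T y  s.t.  A^T y >= c,  y >= 0.

So the dual LP is:
  minimize  9y1 + 8y2 + 46y3
  subject to:
    y1 + 3y3 >= 1
    y2 + 3y3 >= 5
    y1, y2, y3 >= 0

Solving the primal: x* = (7.3333, 8).
  primal value c^T x* = 47.3333.
Solving the dual: y* = (0, 4, 0.3333).
  dual value b^T y* = 47.3333.
Strong duality: c^T x* = b^T y*. Confirmed.

47.3333


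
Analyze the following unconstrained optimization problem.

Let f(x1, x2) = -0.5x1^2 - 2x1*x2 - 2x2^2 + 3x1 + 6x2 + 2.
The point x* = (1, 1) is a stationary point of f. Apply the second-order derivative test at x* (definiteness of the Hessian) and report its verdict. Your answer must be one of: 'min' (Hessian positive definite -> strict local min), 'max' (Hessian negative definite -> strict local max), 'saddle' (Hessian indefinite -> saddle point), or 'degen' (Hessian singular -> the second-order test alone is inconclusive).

Compute the Hessian H = grad^2 f:
  H = [[-1, -2], [-2, -4]]
Verify stationarity: grad f(x*) = H x* + g = (0, 0).
Eigenvalues of H: -5, 0.
H has a zero eigenvalue (singular; negative semidefinite but not definite), so H is neither positive definite, negative definite, nor indefinite. The second-order test alone is inconclusive -> degen.
(Indeed, f is constant along the null direction of H through x*, so x* is not a strict local extremum.)

degen


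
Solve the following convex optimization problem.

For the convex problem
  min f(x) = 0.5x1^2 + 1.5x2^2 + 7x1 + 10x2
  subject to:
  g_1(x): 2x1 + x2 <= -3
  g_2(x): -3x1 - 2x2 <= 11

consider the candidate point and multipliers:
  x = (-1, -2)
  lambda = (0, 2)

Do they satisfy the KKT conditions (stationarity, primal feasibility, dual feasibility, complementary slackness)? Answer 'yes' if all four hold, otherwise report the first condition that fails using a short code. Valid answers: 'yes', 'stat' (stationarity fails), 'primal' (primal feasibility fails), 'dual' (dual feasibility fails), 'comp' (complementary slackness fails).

Gradient of f: grad f(x) = Q x + c = (6, 4)
Constraint values g_i(x) = a_i^T x - b_i:
  g_1((-1, -2)) = -1
  g_2((-1, -2)) = -4
Stationarity residual: grad f(x) + sum_i lambda_i a_i = (0, 0)
  -> stationarity OK
Primal feasibility (all g_i <= 0): OK
Dual feasibility (all lambda_i >= 0): OK
Complementary slackness (lambda_i * g_i(x) = 0 for all i): FAILS

Verdict: the first failing condition is complementary_slackness -> comp.

comp


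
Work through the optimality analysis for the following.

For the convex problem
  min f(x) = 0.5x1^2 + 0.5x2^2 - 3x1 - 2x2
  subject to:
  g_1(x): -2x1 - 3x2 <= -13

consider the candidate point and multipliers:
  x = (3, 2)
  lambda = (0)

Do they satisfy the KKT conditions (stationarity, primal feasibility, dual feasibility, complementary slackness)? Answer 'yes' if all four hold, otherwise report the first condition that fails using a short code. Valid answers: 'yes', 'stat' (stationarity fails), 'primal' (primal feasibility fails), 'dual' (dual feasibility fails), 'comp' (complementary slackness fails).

Gradient of f: grad f(x) = Q x + c = (0, 0)
Constraint values g_i(x) = a_i^T x - b_i:
  g_1((3, 2)) = 1
Stationarity residual: grad f(x) + sum_i lambda_i a_i = (0, 0)
  -> stationarity OK
Primal feasibility (all g_i <= 0): FAILS
Dual feasibility (all lambda_i >= 0): OK
Complementary slackness (lambda_i * g_i(x) = 0 for all i): OK

Verdict: the first failing condition is primal_feasibility -> primal.

primal


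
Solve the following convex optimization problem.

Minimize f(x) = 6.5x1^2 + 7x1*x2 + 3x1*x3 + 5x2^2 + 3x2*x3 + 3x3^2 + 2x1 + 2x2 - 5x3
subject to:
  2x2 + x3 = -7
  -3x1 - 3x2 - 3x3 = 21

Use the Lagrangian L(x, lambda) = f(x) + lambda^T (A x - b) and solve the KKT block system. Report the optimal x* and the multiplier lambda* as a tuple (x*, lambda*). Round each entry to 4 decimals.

Form the Lagrangian:
  L(x, lambda) = (1/2) x^T Q x + c^T x + lambda^T (A x - b)
Stationarity (grad_x L = 0): Q x + c + A^T lambda = 0.
Primal feasibility: A x = b.

This gives the KKT block system:
  [ Q   A^T ] [ x     ]   [-c ]
  [ A    0  ] [ lambda ] = [ b ]

Solving the linear system:
  x*      = (-1.5135, -1.5135, -3.973)
  lambda* = (-2.2703, -13.3964)
  f(x*)   = 139.6216

x* = (-1.5135, -1.5135, -3.973), lambda* = (-2.2703, -13.3964)


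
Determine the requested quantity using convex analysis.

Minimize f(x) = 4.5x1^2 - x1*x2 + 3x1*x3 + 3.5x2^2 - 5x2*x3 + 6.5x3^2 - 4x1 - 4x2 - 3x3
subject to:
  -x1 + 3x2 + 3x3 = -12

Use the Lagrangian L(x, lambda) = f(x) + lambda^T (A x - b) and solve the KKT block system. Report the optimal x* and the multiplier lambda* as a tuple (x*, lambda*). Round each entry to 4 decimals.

Form the Lagrangian:
  L(x, lambda) = (1/2) x^T Q x + c^T x + lambda^T (A x - b)
Stationarity (grad_x L = 0): Q x + c + A^T lambda = 0.
Primal feasibility: A x = b.

This gives the KKT block system:
  [ Q   A^T ] [ x     ]   [-c ]
  [ A    0  ] [ lambda ] = [ b ]

Solving the linear system:
  x*      = (1.1707, -1.9764, -1.6333)
  lambda* = (3.613)
  f(x*)   = 25.7394

x* = (1.1707, -1.9764, -1.6333), lambda* = (3.613)


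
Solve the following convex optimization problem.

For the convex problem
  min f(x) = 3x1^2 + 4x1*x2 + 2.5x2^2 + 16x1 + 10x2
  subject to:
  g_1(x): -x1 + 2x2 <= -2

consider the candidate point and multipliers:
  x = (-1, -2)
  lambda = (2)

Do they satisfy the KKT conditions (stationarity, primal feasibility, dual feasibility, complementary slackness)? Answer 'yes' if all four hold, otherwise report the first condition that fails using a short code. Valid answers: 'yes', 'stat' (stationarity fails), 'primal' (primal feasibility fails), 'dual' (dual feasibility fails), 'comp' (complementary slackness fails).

Gradient of f: grad f(x) = Q x + c = (2, -4)
Constraint values g_i(x) = a_i^T x - b_i:
  g_1((-1, -2)) = -1
Stationarity residual: grad f(x) + sum_i lambda_i a_i = (0, 0)
  -> stationarity OK
Primal feasibility (all g_i <= 0): OK
Dual feasibility (all lambda_i >= 0): OK
Complementary slackness (lambda_i * g_i(x) = 0 for all i): FAILS

Verdict: the first failing condition is complementary_slackness -> comp.

comp


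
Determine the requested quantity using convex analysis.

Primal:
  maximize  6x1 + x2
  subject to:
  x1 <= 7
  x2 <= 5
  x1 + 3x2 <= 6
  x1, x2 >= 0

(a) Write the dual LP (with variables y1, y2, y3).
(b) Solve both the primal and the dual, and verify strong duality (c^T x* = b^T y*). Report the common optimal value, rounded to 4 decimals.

The standard primal-dual pair for 'max c^T x s.t. A x <= b, x >= 0' is:
  Dual:  min b^T y  s.t.  A^T y >= c,  y >= 0.

So the dual LP is:
  minimize  7y1 + 5y2 + 6y3
  subject to:
    y1 + y3 >= 6
    y2 + 3y3 >= 1
    y1, y2, y3 >= 0

Solving the primal: x* = (6, 0).
  primal value c^T x* = 36.
Solving the dual: y* = (0, 0, 6).
  dual value b^T y* = 36.
Strong duality: c^T x* = b^T y*. Confirmed.

36


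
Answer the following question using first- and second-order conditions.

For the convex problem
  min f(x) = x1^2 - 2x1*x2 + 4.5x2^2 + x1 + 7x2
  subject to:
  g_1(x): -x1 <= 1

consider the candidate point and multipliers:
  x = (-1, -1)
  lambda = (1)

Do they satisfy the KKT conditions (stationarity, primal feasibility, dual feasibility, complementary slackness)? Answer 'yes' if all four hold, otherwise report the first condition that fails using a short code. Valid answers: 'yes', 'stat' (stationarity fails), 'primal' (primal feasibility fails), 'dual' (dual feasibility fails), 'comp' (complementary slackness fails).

Gradient of f: grad f(x) = Q x + c = (1, 0)
Constraint values g_i(x) = a_i^T x - b_i:
  g_1((-1, -1)) = 0
Stationarity residual: grad f(x) + sum_i lambda_i a_i = (0, 0)
  -> stationarity OK
Primal feasibility (all g_i <= 0): OK
Dual feasibility (all lambda_i >= 0): OK
Complementary slackness (lambda_i * g_i(x) = 0 for all i): OK

Verdict: yes, KKT holds.

yes


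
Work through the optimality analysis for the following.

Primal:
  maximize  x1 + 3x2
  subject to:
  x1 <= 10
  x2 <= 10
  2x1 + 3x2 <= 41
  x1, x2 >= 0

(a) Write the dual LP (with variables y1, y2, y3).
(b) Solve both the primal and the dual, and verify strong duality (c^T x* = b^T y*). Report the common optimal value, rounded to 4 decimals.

The standard primal-dual pair for 'max c^T x s.t. A x <= b, x >= 0' is:
  Dual:  min b^T y  s.t.  A^T y >= c,  y >= 0.

So the dual LP is:
  minimize  10y1 + 10y2 + 41y3
  subject to:
    y1 + 2y3 >= 1
    y2 + 3y3 >= 3
    y1, y2, y3 >= 0

Solving the primal: x* = (5.5, 10).
  primal value c^T x* = 35.5.
Solving the dual: y* = (0, 1.5, 0.5).
  dual value b^T y* = 35.5.
Strong duality: c^T x* = b^T y*. Confirmed.

35.5


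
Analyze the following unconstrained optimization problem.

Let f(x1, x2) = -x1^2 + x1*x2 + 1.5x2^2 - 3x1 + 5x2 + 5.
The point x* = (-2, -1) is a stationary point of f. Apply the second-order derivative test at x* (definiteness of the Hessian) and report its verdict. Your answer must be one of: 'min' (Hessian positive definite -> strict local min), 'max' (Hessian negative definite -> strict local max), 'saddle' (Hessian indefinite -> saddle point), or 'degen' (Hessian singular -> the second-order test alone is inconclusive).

Compute the Hessian H = grad^2 f:
  H = [[-2, 1], [1, 3]]
Verify stationarity: grad f(x*) = H x* + g = (0, 0).
Eigenvalues of H: -2.1926, 3.1926.
Eigenvalues have mixed signs, so H is indefinite -> x* is a saddle point.

saddle


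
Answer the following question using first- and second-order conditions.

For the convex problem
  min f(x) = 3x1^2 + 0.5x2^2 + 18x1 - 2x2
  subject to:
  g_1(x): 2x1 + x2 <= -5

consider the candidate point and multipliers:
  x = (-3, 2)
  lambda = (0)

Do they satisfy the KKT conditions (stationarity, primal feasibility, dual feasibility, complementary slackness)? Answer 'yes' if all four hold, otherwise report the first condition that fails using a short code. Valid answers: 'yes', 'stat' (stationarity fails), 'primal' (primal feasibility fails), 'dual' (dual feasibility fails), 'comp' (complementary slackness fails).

Gradient of f: grad f(x) = Q x + c = (0, 0)
Constraint values g_i(x) = a_i^T x - b_i:
  g_1((-3, 2)) = 1
Stationarity residual: grad f(x) + sum_i lambda_i a_i = (0, 0)
  -> stationarity OK
Primal feasibility (all g_i <= 0): FAILS
Dual feasibility (all lambda_i >= 0): OK
Complementary slackness (lambda_i * g_i(x) = 0 for all i): OK

Verdict: the first failing condition is primal_feasibility -> primal.

primal


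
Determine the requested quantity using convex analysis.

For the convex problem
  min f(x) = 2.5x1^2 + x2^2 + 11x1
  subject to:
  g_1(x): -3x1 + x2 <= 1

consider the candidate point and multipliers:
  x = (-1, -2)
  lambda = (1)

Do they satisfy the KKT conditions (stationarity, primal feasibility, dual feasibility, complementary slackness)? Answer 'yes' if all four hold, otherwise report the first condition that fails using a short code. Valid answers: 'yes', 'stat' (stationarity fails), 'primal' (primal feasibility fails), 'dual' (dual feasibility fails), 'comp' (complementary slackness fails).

Gradient of f: grad f(x) = Q x + c = (6, -4)
Constraint values g_i(x) = a_i^T x - b_i:
  g_1((-1, -2)) = 0
Stationarity residual: grad f(x) + sum_i lambda_i a_i = (3, -3)
  -> stationarity FAILS
Primal feasibility (all g_i <= 0): OK
Dual feasibility (all lambda_i >= 0): OK
Complementary slackness (lambda_i * g_i(x) = 0 for all i): OK

Verdict: the first failing condition is stationarity -> stat.

stat


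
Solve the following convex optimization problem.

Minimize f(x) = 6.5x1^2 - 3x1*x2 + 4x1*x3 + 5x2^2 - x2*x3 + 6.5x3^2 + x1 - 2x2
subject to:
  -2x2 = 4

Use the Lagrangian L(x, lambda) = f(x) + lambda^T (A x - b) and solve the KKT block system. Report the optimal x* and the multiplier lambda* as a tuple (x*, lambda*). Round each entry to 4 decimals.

Form the Lagrangian:
  L(x, lambda) = (1/2) x^T Q x + c^T x + lambda^T (A x - b)
Stationarity (grad_x L = 0): Q x + c + A^T lambda = 0.
Primal feasibility: A x = b.

This gives the KKT block system:
  [ Q   A^T ] [ x     ]   [-c ]
  [ A    0  ] [ lambda ] = [ b ]

Solving the linear system:
  x*      = (-0.5425, -2, 0.0131)
  lambda* = (-10.1928)
  f(x*)   = 22.1144

x* = (-0.5425, -2, 0.0131), lambda* = (-10.1928)


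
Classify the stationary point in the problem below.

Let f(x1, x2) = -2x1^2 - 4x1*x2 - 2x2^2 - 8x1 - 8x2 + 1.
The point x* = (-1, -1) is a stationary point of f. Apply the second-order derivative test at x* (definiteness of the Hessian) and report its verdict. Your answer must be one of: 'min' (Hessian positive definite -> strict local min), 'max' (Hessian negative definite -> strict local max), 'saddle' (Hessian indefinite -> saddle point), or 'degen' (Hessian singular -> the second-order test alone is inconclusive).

Compute the Hessian H = grad^2 f:
  H = [[-4, -4], [-4, -4]]
Verify stationarity: grad f(x*) = H x* + g = (0, 0).
Eigenvalues of H: -8, 0.
H has a zero eigenvalue (singular; negative semidefinite but not definite), so H is neither positive definite, negative definite, nor indefinite. The second-order test alone is inconclusive -> degen.
(Indeed, f is constant along the null direction of H through x*, so x* is not a strict local extremum.)

degen


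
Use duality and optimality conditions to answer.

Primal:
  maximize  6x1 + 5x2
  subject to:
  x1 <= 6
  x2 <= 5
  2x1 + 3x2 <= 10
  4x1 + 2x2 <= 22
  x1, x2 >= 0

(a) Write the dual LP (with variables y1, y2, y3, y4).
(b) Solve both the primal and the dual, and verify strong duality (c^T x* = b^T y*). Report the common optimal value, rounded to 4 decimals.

The standard primal-dual pair for 'max c^T x s.t. A x <= b, x >= 0' is:
  Dual:  min b^T y  s.t.  A^T y >= c,  y >= 0.

So the dual LP is:
  minimize  6y1 + 5y2 + 10y3 + 22y4
  subject to:
    y1 + 2y3 + 4y4 >= 6
    y2 + 3y3 + 2y4 >= 5
    y1, y2, y3, y4 >= 0

Solving the primal: x* = (5, 0).
  primal value c^T x* = 30.
Solving the dual: y* = (0, 0, 3, 0).
  dual value b^T y* = 30.
Strong duality: c^T x* = b^T y*. Confirmed.

30


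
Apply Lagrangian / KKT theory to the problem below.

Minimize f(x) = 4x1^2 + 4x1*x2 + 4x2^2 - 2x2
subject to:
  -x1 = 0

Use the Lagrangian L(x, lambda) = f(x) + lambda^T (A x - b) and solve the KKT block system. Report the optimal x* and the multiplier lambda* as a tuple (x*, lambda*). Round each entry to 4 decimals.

Form the Lagrangian:
  L(x, lambda) = (1/2) x^T Q x + c^T x + lambda^T (A x - b)
Stationarity (grad_x L = 0): Q x + c + A^T lambda = 0.
Primal feasibility: A x = b.

This gives the KKT block system:
  [ Q   A^T ] [ x     ]   [-c ]
  [ A    0  ] [ lambda ] = [ b ]

Solving the linear system:
  x*      = (0, 0.25)
  lambda* = (1)
  f(x*)   = -0.25

x* = (0, 0.25), lambda* = (1)


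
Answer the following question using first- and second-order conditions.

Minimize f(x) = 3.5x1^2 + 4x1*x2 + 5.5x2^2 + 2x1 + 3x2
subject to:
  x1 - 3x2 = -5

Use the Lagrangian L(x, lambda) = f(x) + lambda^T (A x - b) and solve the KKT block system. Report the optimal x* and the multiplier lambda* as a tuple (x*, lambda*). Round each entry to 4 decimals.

Form the Lagrangian:
  L(x, lambda) = (1/2) x^T Q x + c^T x + lambda^T (A x - b)
Stationarity (grad_x L = 0): Q x + c + A^T lambda = 0.
Primal feasibility: A x = b.

This gives the KKT block system:
  [ Q   A^T ] [ x     ]   [-c ]
  [ A    0  ] [ lambda ] = [ b ]

Solving the linear system:
  x*      = (-1.449, 1.1837)
  lambda* = (3.4082)
  f(x*)   = 8.8469

x* = (-1.449, 1.1837), lambda* = (3.4082)


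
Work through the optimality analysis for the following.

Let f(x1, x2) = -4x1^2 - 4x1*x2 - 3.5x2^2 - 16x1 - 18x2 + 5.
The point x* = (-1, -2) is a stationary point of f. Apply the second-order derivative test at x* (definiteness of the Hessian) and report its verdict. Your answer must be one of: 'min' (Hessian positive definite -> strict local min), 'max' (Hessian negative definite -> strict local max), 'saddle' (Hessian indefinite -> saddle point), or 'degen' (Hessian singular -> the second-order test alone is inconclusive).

Compute the Hessian H = grad^2 f:
  H = [[-8, -4], [-4, -7]]
Verify stationarity: grad f(x*) = H x* + g = (0, 0).
Eigenvalues of H: -11.5311, -3.4689.
Both eigenvalues < 0, so H is negative definite -> x* is a strict local max.

max


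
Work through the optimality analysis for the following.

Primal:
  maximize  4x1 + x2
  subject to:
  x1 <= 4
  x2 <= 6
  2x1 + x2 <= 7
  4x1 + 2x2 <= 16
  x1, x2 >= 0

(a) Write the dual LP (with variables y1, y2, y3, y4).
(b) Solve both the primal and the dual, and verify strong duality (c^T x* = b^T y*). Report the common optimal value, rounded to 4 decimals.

The standard primal-dual pair for 'max c^T x s.t. A x <= b, x >= 0' is:
  Dual:  min b^T y  s.t.  A^T y >= c,  y >= 0.

So the dual LP is:
  minimize  4y1 + 6y2 + 7y3 + 16y4
  subject to:
    y1 + 2y3 + 4y4 >= 4
    y2 + y3 + 2y4 >= 1
    y1, y2, y3, y4 >= 0

Solving the primal: x* = (3.5, 0).
  primal value c^T x* = 14.
Solving the dual: y* = (0, 0, 2, 0).
  dual value b^T y* = 14.
Strong duality: c^T x* = b^T y*. Confirmed.

14


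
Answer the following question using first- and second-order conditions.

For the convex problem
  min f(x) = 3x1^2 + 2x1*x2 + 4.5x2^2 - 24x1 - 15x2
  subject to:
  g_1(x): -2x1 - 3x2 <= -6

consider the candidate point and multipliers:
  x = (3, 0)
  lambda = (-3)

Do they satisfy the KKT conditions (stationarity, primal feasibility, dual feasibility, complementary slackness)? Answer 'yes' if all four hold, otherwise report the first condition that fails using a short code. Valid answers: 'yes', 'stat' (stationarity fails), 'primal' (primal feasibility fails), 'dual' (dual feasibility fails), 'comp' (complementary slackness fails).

Gradient of f: grad f(x) = Q x + c = (-6, -9)
Constraint values g_i(x) = a_i^T x - b_i:
  g_1((3, 0)) = 0
Stationarity residual: grad f(x) + sum_i lambda_i a_i = (0, 0)
  -> stationarity OK
Primal feasibility (all g_i <= 0): OK
Dual feasibility (all lambda_i >= 0): FAILS
Complementary slackness (lambda_i * g_i(x) = 0 for all i): OK

Verdict: the first failing condition is dual_feasibility -> dual.

dual


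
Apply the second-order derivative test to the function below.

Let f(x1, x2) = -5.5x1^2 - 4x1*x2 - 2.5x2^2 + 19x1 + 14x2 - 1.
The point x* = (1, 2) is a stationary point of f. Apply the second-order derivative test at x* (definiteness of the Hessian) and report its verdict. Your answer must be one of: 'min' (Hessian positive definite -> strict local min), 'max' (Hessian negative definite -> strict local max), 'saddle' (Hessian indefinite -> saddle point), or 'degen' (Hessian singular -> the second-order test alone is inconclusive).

Compute the Hessian H = grad^2 f:
  H = [[-11, -4], [-4, -5]]
Verify stationarity: grad f(x*) = H x* + g = (0, 0).
Eigenvalues of H: -13, -3.
Both eigenvalues < 0, so H is negative definite -> x* is a strict local max.

max


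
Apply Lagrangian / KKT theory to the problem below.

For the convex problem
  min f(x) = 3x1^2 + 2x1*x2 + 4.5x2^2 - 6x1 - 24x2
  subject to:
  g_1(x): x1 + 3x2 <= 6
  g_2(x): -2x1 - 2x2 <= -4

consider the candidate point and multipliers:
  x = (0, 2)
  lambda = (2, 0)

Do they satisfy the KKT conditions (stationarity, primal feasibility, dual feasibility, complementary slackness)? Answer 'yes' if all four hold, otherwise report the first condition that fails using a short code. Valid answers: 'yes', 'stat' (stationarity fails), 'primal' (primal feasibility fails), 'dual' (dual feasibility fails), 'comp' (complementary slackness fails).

Gradient of f: grad f(x) = Q x + c = (-2, -6)
Constraint values g_i(x) = a_i^T x - b_i:
  g_1((0, 2)) = 0
  g_2((0, 2)) = 0
Stationarity residual: grad f(x) + sum_i lambda_i a_i = (0, 0)
  -> stationarity OK
Primal feasibility (all g_i <= 0): OK
Dual feasibility (all lambda_i >= 0): OK
Complementary slackness (lambda_i * g_i(x) = 0 for all i): OK

Verdict: yes, KKT holds.

yes
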